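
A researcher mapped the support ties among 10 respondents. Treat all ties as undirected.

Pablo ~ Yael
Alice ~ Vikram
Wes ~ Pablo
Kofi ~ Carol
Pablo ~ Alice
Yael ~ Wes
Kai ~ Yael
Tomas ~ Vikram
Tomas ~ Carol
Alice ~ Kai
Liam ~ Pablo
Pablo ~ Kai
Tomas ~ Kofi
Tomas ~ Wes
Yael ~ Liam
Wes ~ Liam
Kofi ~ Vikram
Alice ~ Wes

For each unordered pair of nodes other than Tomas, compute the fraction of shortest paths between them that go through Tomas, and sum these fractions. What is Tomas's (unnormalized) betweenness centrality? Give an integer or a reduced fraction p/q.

Pairs whose geodesics pass through Tomas — Kofi–Yael: 1; Kofi–Pablo: 1/2; Kofi–Wes: 1; Kofi–Liam: 1; Vikram–Carol: 1/2; Vikram–Yael: 1/4; Vikram–Wes: 1/2; Vikram–Liam: 1/3; Carol–Yael: 1; Carol–Pablo: 1; Carol–Wes: 1; Carol–Alice: 2/3; Carol–Liam: 1; Carol–Kai: 4/5.
All other pairs contribute 0.
Summing the contributions gives betweenness(Tomas) = 211/20.

211/20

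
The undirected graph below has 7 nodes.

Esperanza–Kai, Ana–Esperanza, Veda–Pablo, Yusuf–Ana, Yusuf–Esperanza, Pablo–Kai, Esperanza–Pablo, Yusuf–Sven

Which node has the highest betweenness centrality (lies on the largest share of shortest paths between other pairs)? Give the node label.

Unnormalized betweenness of each node: Ana:0, Esperanza:9, Kai:0, Pablo:5, Sven:0, Veda:0, Yusuf:5.
Esperanza has the largest value, 9, making it the main broker — the node through which the most shortest paths run.

Esperanza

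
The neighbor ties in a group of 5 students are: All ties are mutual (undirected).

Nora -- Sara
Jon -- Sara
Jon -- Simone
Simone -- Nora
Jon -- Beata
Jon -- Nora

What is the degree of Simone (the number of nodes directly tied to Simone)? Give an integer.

2

Simone is directly tied to Jon and Nora. That is 2 neighbors, so the degree of Simone is 2.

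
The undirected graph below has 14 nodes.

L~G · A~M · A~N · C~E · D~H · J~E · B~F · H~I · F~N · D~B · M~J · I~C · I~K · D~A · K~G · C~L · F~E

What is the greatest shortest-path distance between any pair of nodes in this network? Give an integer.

Eccentricity of each node (its greatest distance to any other): A:5, B:5, C:4, D:4, E:3, F:4, G:5, H:4, I:4, J:4, K:5, L:5, M:5, N:5.
The maximum eccentricity is 5, realized for instance by the pair N–G via N – F – E – C – L – G. So the diameter is 5.

5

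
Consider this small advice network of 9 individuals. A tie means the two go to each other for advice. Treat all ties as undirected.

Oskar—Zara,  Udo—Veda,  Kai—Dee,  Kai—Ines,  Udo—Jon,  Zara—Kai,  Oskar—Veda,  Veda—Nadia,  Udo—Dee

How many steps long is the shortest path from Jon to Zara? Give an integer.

One shortest route is Jon – Udo – Veda – Oskar – Zara, which uses 4 edges, and at distance 3 from Jon we only reach {Kai, Nadia, Oskar}, which does not include Zara. So d(Jon,Zara) = 4.

4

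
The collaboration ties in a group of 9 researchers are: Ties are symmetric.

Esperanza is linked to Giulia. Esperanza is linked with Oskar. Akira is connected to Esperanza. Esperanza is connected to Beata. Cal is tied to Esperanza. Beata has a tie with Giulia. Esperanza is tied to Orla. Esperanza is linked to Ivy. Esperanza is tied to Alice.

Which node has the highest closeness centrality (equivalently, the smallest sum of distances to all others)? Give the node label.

Esperanza

Farness (sum of distances to all others) for each node — Akira:15, Alice:15, Beata:14, Cal:15, Esperanza:8, Giulia:14, Ivy:15, Orla:15, Oskar:15.
The smallest farness is 8, for Esperanza, so Esperanza has the highest closeness.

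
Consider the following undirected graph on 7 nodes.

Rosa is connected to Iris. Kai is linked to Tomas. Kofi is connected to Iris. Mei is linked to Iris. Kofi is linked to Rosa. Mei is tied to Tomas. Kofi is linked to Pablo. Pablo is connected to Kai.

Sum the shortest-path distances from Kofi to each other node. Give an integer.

10

Distances from Kofi: Iris:1, Kai:2, Mei:2, Pablo:1, Rosa:1, Tomas:3.
Sum = 1 + 2 + 2 + 1 + 1 + 3 = 10.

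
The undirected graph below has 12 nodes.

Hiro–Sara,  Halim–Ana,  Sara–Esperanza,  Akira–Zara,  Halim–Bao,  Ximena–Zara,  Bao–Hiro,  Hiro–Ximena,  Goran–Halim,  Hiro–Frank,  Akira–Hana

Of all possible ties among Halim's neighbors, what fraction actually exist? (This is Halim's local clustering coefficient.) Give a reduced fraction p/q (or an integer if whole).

0

Halim's neighbors: Ana, Bao, and Goran (k = 3).
Possible neighbor pairs: C(3,2) = 3. Edges among them: none → e = 0.
Clustering(Halim) = 0/3 = 0.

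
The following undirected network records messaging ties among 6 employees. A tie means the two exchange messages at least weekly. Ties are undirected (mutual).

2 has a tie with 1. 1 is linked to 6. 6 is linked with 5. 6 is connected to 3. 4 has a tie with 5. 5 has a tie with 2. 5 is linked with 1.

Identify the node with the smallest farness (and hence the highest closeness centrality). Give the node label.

Farness (sum of distances to all others) for each node — 1:7, 2:9, 3:11, 4:10, 5:6, 6:7.
The smallest farness is 6, for 5, so 5 has the highest closeness.

5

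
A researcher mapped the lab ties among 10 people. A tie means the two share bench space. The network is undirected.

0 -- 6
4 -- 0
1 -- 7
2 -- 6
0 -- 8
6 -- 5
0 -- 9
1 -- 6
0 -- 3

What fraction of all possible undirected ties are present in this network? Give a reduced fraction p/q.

1/5

There are 9 edges and 10 nodes, so the maximum possible is C(10,2) = 45.
Density = 9/45 = 1/5.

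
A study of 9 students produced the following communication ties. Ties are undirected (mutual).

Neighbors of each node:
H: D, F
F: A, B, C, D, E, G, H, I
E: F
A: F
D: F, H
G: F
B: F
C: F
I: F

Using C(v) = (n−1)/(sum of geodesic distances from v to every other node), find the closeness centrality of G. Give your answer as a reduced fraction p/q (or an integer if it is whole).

8/15

Distances from G: A:2, B:2, C:2, D:2, E:2, F:1, H:2, I:2. Sum = 15.
n = 9, so closeness = 8/15.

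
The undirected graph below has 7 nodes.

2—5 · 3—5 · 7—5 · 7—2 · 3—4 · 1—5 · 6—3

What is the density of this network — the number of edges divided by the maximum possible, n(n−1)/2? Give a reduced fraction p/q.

1/3

There are 7 edges and 7 nodes, so the maximum possible is C(7,2) = 21.
Density = 7/21 = 1/3.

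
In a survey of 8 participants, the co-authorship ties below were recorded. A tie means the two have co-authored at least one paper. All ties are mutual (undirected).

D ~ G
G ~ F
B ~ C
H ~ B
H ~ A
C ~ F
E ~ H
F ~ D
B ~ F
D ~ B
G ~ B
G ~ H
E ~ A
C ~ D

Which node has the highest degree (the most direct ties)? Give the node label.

B

Degrees — A:2, B:5, C:3, D:4, E:2, F:4, G:4, H:4.
The maximum is 5, attained only by B.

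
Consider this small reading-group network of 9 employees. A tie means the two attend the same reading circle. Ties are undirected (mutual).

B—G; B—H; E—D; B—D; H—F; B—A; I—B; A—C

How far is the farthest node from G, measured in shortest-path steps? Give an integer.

3

Distances from G: A:2, B:1, C:3, D:2, E:3, F:3, H:2, I:2.
The largest is 3 (to C, F, and E), so the eccentricity of G is 3.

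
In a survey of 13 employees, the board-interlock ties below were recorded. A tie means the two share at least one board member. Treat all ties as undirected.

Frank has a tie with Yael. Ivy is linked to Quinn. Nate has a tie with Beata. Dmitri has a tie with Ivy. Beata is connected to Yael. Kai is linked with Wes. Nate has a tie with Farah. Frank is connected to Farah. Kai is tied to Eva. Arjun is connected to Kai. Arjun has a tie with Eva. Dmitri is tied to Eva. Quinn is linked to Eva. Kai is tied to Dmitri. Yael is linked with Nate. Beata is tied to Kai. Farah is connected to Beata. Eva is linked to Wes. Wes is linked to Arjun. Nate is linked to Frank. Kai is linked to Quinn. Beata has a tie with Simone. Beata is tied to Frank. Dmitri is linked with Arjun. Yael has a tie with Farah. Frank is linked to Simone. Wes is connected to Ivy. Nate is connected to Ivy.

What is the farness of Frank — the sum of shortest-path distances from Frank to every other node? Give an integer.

Distances from Frank: Arjun:3, Beata:1, Dmitri:3, Eva:3, Farah:1, Ivy:2, Kai:2, Nate:1, Quinn:3, Simone:1, Wes:3, Yael:1.
Sum = 3 + 1 + 3 + 3 + 1 + 2 + 2 + 1 + 3 + 1 + 3 + 1 = 24.

24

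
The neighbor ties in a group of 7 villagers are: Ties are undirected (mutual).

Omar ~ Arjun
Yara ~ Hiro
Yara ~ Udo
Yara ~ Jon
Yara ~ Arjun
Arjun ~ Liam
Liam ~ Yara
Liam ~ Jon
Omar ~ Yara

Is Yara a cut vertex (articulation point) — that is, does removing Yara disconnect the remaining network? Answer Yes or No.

Yes

Removing Yara leaves {Arjun, Jon, Liam, and Omar} with no path to {Udo}, so the network splits into 3 components. Yara is a cut vertex.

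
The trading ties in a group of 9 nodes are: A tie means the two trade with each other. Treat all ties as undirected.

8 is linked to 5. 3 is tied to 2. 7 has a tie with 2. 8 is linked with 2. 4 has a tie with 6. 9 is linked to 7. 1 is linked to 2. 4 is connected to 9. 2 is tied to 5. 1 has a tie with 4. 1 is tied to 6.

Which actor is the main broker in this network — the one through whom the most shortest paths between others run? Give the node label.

Unnormalized betweenness of each node: 1:17/2, 2:37/2, 3:0, 4:5/2, 5:0, 6:0, 7:4, 8:0, 9:3/2.
2 has the largest value, 37/2, making it the main broker — the node through which the most shortest paths run.

2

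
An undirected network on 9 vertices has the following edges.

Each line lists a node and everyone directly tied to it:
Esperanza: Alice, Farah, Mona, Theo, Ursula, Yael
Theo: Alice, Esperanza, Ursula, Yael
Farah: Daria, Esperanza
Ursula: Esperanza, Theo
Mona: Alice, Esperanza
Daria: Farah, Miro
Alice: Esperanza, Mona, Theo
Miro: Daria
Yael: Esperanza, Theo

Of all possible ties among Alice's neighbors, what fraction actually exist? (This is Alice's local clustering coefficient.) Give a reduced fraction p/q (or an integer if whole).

2/3

Alice's neighbors: Esperanza, Mona, and Theo (k = 3).
Possible neighbor pairs: C(3,2) = 3. Edges among them: Esperanza–Mona, Esperanza–Theo → e = 2.
Clustering(Alice) = 2/3.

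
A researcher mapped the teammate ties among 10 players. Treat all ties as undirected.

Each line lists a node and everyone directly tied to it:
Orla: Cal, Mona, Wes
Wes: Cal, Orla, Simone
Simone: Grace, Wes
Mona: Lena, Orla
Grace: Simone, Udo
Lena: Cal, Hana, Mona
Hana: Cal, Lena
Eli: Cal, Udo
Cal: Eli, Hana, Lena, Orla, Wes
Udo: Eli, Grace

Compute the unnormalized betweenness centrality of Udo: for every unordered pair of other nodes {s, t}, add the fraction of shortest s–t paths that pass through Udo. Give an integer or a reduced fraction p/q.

Pairs whose geodesics pass through Udo — Eli–Simone: 1/2; Eli–Grace: 1; Cal–Grace: 1/2; Hana–Grace: 1/2; Lena–Grace: 1/2.
All other pairs contribute 0.
Summing the contributions gives betweenness(Udo) = 3.

3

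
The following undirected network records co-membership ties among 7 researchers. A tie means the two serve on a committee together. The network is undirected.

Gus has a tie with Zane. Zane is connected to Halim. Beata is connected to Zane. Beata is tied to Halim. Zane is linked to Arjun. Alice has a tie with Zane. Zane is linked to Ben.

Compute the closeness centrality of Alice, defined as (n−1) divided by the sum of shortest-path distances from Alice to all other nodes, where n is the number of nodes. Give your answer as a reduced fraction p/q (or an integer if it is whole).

Distances from Alice: Arjun:2, Beata:2, Ben:2, Gus:2, Halim:2, Zane:1. Sum = 11.
n = 7, so closeness = 6/11.

6/11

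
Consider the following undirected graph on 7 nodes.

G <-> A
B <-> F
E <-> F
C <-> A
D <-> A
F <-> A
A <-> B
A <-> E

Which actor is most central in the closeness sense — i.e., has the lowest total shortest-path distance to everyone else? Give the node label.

A

Farness (sum of distances to all others) for each node — A:6, B:10, C:11, D:11, E:10, F:9, G:11.
The smallest farness is 6, for A, so A has the highest closeness.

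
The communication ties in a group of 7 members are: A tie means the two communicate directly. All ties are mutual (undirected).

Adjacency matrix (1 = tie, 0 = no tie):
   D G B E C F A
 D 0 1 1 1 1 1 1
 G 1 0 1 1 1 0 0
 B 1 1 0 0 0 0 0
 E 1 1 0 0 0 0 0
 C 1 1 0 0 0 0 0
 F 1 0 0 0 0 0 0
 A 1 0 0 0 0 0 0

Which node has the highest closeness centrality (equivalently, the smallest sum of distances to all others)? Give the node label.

D

Farness (sum of distances to all others) for each node — A:11, B:10, C:10, D:6, E:10, F:11, G:8.
The smallest farness is 6, for D, so D has the highest closeness.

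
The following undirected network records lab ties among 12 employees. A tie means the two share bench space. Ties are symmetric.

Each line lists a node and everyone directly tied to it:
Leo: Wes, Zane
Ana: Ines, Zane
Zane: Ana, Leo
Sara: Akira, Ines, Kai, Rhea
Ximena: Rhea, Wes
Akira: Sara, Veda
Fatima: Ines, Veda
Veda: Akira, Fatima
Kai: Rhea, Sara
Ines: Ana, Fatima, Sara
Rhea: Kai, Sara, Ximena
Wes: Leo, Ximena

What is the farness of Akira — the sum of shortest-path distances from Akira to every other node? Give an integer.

29

Distances from Akira: Ana:3, Fatima:2, Ines:2, Kai:2, Leo:5, Rhea:2, Sara:1, Veda:1, Wes:4, Ximena:3, Zane:4.
Sum = 3 + 2 + 2 + 2 + 5 + 2 + 1 + 1 + 4 + 3 + 4 = 29.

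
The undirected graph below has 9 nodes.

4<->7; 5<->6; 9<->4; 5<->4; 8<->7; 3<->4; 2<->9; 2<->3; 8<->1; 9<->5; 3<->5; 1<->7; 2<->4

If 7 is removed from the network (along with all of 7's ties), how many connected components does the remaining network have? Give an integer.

Without 7, the remaining ties split the others into: {2, 3, 4, 5, 6, 9}; {1, 8}.
That's 2 separate components.

2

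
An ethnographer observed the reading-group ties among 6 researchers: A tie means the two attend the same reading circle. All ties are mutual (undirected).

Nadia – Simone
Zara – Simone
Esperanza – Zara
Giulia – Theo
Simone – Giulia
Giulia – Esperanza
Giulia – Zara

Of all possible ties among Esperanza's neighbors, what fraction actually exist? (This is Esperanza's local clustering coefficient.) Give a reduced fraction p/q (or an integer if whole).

Esperanza's neighbors: Giulia and Zara (k = 2).
Possible neighbor pairs: C(2,2) = 1. Edges among them: Giulia–Zara → e = 1.
Clustering(Esperanza) = 1/1.

1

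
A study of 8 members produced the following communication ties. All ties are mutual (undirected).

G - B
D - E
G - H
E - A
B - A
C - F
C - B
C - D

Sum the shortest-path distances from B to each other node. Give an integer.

11

Distances from B: A:1, C:1, D:2, E:2, F:2, G:1, H:2.
Sum = 1 + 1 + 2 + 2 + 2 + 1 + 2 = 11.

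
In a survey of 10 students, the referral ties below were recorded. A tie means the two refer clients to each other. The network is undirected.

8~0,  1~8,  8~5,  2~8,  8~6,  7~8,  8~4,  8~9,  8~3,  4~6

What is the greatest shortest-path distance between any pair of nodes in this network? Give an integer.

Eccentricity of each node (its greatest distance to any other): 0:2, 1:2, 2:2, 3:2, 4:2, 5:2, 6:2, 7:2, 8:1, 9:2.
The maximum eccentricity is 2, realized for instance by the pair 9–4 via 9 – 8 – 4. So the diameter is 2.

2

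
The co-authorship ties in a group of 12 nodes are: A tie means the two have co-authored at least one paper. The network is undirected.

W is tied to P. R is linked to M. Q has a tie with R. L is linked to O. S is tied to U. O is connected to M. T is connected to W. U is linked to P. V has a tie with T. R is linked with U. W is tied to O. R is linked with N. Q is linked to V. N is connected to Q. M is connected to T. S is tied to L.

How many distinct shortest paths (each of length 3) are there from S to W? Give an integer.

2

The shortest distance is 3. The length-3 paths are: S–U–P–W; S–L–O–W.
That gives 2 distinct shortest paths.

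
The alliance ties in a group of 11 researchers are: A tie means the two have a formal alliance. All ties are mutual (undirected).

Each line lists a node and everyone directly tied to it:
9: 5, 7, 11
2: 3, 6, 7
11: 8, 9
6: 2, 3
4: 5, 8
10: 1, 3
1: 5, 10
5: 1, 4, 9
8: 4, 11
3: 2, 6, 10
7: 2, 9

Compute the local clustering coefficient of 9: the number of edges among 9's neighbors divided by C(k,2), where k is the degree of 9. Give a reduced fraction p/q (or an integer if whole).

9's neighbors: 5, 7, and 11 (k = 3).
Possible neighbor pairs: C(3,2) = 3. Edges among them: none → e = 0.
Clustering(9) = 0/3 = 0.

0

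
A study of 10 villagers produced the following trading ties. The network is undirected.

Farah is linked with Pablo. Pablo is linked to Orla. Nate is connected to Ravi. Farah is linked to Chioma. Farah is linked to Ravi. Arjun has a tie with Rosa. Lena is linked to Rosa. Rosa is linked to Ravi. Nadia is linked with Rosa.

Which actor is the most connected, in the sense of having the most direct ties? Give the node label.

Rosa

Degrees — Arjun:1, Chioma:1, Farah:3, Lena:1, Nadia:1, Nate:1, Orla:1, Pablo:2, Ravi:3, Rosa:4.
The maximum is 4, attained only by Rosa.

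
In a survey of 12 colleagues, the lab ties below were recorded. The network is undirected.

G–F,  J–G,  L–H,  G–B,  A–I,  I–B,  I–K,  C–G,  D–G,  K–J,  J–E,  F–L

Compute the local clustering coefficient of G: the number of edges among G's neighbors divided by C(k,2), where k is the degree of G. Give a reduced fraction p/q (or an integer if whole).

G's neighbors: B, C, D, F, and J (k = 5).
Possible neighbor pairs: C(5,2) = 10. Edges among them: none → e = 0.
Clustering(G) = 0/10 = 0.

0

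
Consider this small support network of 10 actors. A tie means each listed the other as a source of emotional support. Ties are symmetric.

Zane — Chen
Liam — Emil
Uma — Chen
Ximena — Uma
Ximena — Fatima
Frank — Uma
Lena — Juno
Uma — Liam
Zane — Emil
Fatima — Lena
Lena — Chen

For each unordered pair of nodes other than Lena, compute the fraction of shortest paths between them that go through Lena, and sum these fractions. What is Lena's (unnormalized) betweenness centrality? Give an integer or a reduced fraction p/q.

Pairs whose geodesics pass through Lena — Emil–Fatima: 1/2; Emil–Juno: 1; Chen–Fatima: 1; Chen–Juno: 1; Ximena–Juno: 1; Zane–Fatima: 1; Zane–Juno: 1; Frank–Juno: 1; Liam–Juno: 1; Fatima–Juno: 1; Uma–Juno: 1.
All other pairs contribute 0.
Summing the contributions gives betweenness(Lena) = 21/2.

21/2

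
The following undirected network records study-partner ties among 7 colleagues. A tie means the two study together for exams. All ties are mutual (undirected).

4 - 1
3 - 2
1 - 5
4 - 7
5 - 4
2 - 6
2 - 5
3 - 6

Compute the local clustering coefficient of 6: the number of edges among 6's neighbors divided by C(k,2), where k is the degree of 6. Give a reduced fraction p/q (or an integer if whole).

1

6's neighbors: 2 and 3 (k = 2).
Possible neighbor pairs: C(2,2) = 1. Edges among them: 2–3 → e = 1.
Clustering(6) = 1/1.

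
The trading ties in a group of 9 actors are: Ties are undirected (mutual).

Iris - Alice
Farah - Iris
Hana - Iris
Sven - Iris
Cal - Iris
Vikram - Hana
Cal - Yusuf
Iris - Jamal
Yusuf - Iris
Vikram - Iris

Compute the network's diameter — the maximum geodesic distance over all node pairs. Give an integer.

2

Eccentricity of each node (its greatest distance to any other): Alice:2, Cal:2, Farah:2, Hana:2, Iris:1, Jamal:2, Sven:2, Vikram:2, Yusuf:2.
The maximum eccentricity is 2, realized for instance by the pair Alice–Yusuf via Alice – Iris – Yusuf. So the diameter is 2.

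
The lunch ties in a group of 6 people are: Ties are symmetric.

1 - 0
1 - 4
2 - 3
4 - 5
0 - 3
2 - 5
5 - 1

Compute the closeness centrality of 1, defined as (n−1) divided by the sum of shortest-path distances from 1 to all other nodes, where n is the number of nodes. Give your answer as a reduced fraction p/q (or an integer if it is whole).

5/7

Distances from 1: 0:1, 2:2, 3:2, 4:1, 5:1. Sum = 7.
n = 6, so closeness = 5/7.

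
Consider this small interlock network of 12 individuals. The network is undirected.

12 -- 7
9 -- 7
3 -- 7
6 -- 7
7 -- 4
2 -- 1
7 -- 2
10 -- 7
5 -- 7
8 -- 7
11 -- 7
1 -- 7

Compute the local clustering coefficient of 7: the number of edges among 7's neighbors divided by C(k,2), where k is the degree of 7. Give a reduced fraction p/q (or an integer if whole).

7's neighbors: 1, 2, 3, 4, 5, 6, 8, 9, 10, 11, and 12 (k = 11).
Possible neighbor pairs: C(11,2) = 55. Edges among them: 1–2 → e = 1.
Clustering(7) = 1/55.

1/55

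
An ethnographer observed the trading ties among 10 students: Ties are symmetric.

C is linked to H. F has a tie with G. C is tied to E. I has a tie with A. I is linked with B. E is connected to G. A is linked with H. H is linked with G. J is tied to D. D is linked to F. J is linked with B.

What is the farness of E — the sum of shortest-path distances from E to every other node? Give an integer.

Distances from E: A:3, B:5, C:1, D:3, F:2, G:1, H:2, I:4, J:4.
Sum = 3 + 5 + 1 + 3 + 2 + 1 + 2 + 4 + 4 = 25.

25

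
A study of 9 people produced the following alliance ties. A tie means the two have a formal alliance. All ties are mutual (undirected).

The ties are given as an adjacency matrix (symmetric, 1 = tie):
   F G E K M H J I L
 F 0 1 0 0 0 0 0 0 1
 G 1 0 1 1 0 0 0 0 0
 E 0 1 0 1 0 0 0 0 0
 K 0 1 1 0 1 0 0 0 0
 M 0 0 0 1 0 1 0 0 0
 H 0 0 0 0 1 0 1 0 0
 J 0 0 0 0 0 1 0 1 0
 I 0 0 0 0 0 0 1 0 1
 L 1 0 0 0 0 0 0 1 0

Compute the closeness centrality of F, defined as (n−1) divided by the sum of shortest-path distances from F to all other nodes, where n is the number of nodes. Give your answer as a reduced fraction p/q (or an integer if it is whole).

4/9

Distances from F: E:2, G:1, H:4, I:2, J:3, K:2, L:1, M:3. Sum = 18.
n = 9, so closeness = 8/18 = 4/9.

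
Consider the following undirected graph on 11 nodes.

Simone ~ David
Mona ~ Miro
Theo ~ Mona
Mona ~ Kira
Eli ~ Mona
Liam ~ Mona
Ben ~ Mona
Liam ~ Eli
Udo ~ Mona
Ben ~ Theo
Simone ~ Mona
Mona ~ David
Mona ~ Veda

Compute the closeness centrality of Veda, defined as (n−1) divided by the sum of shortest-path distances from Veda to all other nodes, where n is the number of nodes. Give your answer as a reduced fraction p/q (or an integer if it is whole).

Distances from Veda: Ben:2, David:2, Eli:2, Kira:2, Liam:2, Miro:2, Mona:1, Simone:2, Theo:2, Udo:2. Sum = 19.
n = 11, so closeness = 10/19.

10/19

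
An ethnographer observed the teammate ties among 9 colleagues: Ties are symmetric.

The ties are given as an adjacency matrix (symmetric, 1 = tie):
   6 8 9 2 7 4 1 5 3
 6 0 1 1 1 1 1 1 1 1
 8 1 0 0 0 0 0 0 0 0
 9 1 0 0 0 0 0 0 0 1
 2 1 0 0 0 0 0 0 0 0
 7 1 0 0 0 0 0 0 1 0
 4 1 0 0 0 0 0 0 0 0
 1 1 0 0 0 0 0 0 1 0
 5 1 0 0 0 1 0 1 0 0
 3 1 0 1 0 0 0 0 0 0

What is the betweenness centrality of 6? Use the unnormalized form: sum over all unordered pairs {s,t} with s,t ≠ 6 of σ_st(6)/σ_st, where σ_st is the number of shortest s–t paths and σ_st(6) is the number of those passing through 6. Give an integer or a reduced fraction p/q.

Pairs whose geodesics pass through 6 — 8–9: 1; 8–2: 1; 8–7: 1; 8–4: 1; 8–1: 1; 8–5: 1; 8–3: 1; 9–2: 1; 9–7: 1; 9–4: 1; 9–1: 1; 9–5: 1; 2–7: 1; 2–4: 1 … (+11 more pairs).
All other pairs contribute 0.
Summing the contributions gives betweenness(6) = 49/2.

49/2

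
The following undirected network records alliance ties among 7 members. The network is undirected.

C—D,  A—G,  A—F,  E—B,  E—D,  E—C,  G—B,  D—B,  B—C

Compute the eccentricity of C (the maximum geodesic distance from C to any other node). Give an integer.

4

Distances from C: A:3, B:1, D:1, E:1, F:4, G:2.
The largest is 4 (to F), so the eccentricity of C is 4.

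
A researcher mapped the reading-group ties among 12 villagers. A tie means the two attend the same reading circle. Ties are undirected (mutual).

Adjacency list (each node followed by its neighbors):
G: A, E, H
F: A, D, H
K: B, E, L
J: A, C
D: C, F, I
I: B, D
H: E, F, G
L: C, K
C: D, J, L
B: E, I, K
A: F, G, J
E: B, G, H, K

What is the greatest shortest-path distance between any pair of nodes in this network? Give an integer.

Eccentricity of each node (its greatest distance to any other): A:3, B:4, C:3, D:3, E:3, F:3, G:3, H:3, I:3, J:4, K:3, L:3.
The maximum eccentricity is 4, realized for instance by the pair J–B via J – C – D – I – B. So the diameter is 4.

4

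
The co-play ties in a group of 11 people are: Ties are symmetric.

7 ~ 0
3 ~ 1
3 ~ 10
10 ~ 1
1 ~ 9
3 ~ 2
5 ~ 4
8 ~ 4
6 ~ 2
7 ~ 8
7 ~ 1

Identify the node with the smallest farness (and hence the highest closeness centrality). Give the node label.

1

Farness (sum of distances to all others) for each node — 0:30, 1:20, 2:31, 3:24, 4:33, 5:42, 6:40, 7:21, 8:26, 9:29, 10:26.
The smallest farness is 20, for 1, so 1 has the highest closeness.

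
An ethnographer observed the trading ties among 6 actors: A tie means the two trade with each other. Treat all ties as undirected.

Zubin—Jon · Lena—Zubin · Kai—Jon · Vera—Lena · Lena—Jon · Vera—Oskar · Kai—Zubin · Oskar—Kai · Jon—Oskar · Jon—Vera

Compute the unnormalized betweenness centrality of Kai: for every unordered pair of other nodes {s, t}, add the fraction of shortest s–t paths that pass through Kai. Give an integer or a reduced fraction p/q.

1/2

Pairs whose geodesics pass through Kai — Oskar–Zubin: 1/2.
All other pairs contribute 0.
Summing the contributions gives betweenness(Kai) = 1/2.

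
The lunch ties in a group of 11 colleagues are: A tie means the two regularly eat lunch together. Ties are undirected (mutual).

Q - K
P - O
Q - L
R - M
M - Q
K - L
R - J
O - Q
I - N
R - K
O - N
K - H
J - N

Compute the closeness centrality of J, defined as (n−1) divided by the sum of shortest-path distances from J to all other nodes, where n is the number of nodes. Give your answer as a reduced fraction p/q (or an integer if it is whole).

5/11

Distances from J: H:3, I:2, K:2, L:3, M:2, N:1, O:2, P:3, Q:3, R:1. Sum = 22.
n = 11, so closeness = 10/22 = 5/11.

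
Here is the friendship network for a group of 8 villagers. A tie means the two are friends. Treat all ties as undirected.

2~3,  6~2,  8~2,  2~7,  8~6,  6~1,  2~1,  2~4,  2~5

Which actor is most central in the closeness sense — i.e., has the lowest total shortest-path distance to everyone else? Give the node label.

Farness (sum of distances to all others) for each node — 1:12, 2:7, 3:13, 4:13, 5:13, 6:11, 7:13, 8:12.
The smallest farness is 7, for 2, so 2 has the highest closeness.

2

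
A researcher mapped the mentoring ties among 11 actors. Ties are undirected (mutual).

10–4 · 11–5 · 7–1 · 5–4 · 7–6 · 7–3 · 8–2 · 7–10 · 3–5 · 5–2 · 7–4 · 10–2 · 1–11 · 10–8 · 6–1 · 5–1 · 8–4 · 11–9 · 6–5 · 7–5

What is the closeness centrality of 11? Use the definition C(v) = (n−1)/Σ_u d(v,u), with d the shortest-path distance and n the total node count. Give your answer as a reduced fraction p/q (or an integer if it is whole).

10/19

Distances from 11: 1:1, 2:2, 3:2, 4:2, 5:1, 6:2, 7:2, 8:3, 9:1, 10:3. Sum = 19.
n = 11, so closeness = 10/19.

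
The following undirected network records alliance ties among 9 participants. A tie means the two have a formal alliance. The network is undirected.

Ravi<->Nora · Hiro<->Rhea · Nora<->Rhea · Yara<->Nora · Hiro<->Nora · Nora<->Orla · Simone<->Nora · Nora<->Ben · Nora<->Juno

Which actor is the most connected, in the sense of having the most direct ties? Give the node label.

Nora

Degrees — Ben:1, Hiro:2, Juno:1, Nora:8, Orla:1, Ravi:1, Rhea:2, Simone:1, Yara:1.
The maximum is 8, attained only by Nora.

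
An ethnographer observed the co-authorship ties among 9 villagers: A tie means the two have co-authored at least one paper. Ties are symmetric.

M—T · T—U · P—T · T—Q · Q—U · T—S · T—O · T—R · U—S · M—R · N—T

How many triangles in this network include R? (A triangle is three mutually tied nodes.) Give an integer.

1

R's neighbors: M and T.
Neighbor pairs that are themselves tied: R–M–T. Each forms one triangle with R, for 1 in total.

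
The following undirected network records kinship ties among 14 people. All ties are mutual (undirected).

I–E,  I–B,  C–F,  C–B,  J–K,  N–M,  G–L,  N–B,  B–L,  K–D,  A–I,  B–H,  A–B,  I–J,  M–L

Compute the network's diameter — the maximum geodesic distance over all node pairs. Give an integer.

Eccentricity of each node (its greatest distance to any other): A:4, B:4, C:5, D:6, E:4, F:6, G:6, H:5, I:3, J:4, K:5, L:5, M:6, N:5.
The maximum eccentricity is 6, realized for instance by the pair F–D via F – C – B – I – J – K – D. So the diameter is 6.

6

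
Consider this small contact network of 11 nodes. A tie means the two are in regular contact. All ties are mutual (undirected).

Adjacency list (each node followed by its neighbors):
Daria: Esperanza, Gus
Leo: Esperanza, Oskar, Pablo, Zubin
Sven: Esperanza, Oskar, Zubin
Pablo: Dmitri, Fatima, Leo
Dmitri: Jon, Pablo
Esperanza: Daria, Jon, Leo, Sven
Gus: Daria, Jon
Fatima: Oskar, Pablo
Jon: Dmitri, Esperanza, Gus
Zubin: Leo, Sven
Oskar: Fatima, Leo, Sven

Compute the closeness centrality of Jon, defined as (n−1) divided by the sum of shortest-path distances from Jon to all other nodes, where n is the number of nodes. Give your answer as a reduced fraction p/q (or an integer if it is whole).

Distances from Jon: Daria:2, Dmitri:1, Esperanza:1, Fatima:3, Gus:1, Leo:2, Oskar:3, Pablo:2, Sven:2, Zubin:3. Sum = 20.
n = 11, so closeness = 10/20 = 1/2.

1/2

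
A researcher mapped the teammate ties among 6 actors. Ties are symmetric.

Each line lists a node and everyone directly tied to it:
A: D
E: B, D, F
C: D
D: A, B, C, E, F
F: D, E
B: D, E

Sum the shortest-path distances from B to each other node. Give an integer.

Distances from B: A:2, C:2, D:1, E:1, F:2.
Sum = 2 + 2 + 1 + 1 + 2 = 8.

8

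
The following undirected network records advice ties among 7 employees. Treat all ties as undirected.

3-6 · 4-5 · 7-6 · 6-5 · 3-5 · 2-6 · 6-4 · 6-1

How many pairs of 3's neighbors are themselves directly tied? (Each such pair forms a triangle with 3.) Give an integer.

1

3's neighbors: 5 and 6.
Neighbor pairs that are themselves tied: 3–5–6. Each forms one triangle with 3, for 1 in total.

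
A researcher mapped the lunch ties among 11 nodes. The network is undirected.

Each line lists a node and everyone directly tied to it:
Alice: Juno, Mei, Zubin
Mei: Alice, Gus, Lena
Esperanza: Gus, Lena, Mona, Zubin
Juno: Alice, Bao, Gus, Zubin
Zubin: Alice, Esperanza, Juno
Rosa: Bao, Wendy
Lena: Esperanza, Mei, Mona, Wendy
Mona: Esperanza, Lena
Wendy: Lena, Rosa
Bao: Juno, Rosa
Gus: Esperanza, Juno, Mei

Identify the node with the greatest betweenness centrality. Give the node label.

Unnormalized betweenness of each node: Alice:9/4, Bao:5, Esperanza:49/6, Gus:23/6, Juno:29/3, Lena:34/3, Mei:9/2, Mona:0, Rosa:10/3, Wendy:16/3, Zubin:43/12.
Lena has the largest value, 34/3, making it the main broker — the node through which the most shortest paths run.

Lena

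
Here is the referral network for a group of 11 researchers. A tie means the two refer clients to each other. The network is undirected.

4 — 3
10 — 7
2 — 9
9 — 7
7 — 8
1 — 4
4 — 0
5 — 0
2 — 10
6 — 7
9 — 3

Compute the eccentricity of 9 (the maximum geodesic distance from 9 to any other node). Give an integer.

Distances from 9: 0:3, 1:3, 2:1, 3:1, 4:2, 5:4, 6:2, 7:1, 8:2, 10:2.
The largest is 4 (to 5), so the eccentricity of 9 is 4.

4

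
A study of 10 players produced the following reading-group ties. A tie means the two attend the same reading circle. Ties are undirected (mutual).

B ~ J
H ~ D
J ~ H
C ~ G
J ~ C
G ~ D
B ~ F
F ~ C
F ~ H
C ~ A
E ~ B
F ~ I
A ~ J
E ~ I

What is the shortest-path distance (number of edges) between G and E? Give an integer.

4

One shortest route is G – C – J – B – E, which uses 4 edges, and at distance 3 from G we only reach {B, I}, which does not include E. So d(G,E) = 4.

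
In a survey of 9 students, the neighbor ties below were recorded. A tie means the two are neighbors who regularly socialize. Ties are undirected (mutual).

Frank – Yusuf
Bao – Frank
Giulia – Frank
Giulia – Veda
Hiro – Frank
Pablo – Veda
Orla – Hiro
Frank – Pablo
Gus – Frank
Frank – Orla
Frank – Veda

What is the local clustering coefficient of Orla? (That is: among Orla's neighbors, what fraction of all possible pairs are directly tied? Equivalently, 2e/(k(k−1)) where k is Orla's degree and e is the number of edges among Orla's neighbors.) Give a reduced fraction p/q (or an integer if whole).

Orla's neighbors: Frank and Hiro (k = 2).
Possible neighbor pairs: C(2,2) = 1. Edges among them: Frank–Hiro → e = 1.
Clustering(Orla) = 1/1.

1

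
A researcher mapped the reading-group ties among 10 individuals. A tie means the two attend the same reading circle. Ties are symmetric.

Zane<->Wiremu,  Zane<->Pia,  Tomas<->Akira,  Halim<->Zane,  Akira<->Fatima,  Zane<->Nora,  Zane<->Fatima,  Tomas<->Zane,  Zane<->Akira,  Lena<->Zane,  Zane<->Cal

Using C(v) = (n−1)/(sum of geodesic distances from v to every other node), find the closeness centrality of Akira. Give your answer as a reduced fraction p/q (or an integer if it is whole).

3/5

Distances from Akira: Cal:2, Fatima:1, Halim:2, Lena:2, Nora:2, Pia:2, Tomas:1, Wiremu:2, Zane:1. Sum = 15.
n = 10, so closeness = 9/15 = 3/5.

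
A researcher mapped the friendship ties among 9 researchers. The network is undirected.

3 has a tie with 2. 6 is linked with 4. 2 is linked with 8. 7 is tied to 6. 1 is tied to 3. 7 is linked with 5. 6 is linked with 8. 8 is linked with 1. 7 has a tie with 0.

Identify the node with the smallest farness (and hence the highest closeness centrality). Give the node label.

6

Farness (sum of distances to all others) for each node — 0:24, 1:20, 2:20, 3:25, 4:21, 5:24, 6:14, 7:17, 8:15.
The smallest farness is 14, for 6, so 6 has the highest closeness.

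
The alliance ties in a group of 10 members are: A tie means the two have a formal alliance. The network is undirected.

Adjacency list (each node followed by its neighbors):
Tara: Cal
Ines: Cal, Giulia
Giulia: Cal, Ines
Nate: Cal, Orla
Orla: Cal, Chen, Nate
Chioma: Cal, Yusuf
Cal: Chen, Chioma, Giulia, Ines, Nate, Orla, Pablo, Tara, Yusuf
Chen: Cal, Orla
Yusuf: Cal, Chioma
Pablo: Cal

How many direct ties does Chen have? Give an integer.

Chen is directly tied to Cal and Orla. That is 2 neighbors, so the degree of Chen is 2.

2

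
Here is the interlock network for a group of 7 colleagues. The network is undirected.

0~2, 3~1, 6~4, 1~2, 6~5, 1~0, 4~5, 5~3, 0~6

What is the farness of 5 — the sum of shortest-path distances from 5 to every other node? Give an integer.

10

Distances from 5: 0:2, 1:2, 2:3, 3:1, 4:1, 6:1.
Sum = 2 + 2 + 3 + 1 + 1 + 1 = 10.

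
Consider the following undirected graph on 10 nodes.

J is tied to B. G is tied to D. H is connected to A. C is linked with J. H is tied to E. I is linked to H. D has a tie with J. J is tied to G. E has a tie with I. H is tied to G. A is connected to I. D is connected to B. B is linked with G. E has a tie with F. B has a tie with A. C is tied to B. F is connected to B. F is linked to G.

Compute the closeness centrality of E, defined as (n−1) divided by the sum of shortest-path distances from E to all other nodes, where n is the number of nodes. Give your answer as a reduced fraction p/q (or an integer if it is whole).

1/2

Distances from E: A:2, B:2, C:3, D:3, F:1, G:2, H:1, I:1, J:3. Sum = 18.
n = 10, so closeness = 9/18 = 1/2.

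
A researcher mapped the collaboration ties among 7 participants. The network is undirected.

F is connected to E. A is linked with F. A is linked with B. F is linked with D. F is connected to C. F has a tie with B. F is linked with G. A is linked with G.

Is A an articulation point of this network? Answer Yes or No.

Even without A, every remaining node can still reach every other (the residual graph is connected), so A is not a cut vertex.

No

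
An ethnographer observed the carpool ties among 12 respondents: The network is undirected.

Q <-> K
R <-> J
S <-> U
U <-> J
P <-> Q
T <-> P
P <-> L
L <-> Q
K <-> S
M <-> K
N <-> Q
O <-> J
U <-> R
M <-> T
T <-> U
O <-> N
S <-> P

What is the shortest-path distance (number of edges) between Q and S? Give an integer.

2

One shortest route is Q – K – S, which uses 2 edges, and Q and S are not directly tied, so nothing shorter exists. So d(Q,S) = 2.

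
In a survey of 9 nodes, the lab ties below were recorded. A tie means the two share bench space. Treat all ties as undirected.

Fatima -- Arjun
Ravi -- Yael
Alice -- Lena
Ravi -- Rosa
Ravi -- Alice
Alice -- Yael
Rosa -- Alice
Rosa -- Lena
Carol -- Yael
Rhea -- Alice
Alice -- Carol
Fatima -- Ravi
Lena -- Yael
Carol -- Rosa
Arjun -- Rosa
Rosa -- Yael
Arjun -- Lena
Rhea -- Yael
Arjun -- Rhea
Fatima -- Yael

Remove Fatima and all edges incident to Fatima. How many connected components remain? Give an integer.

1

Fatima's neighbors (Arjun, Ravi, and Yael) remain reachable from one another through other ties, so the rest of the network stays in one piece.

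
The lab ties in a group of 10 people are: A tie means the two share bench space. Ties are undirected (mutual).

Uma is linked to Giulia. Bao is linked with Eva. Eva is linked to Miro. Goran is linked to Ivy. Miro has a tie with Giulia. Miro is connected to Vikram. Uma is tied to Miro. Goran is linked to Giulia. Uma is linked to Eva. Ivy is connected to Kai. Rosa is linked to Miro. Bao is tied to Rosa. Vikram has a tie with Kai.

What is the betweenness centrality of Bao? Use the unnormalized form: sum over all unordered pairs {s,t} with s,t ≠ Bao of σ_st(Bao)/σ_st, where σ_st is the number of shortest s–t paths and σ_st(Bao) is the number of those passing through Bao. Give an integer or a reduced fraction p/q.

Pairs whose geodesics pass through Bao — Eva–Rosa: 1/2.
All other pairs contribute 0.
Summing the contributions gives betweenness(Bao) = 1/2.

1/2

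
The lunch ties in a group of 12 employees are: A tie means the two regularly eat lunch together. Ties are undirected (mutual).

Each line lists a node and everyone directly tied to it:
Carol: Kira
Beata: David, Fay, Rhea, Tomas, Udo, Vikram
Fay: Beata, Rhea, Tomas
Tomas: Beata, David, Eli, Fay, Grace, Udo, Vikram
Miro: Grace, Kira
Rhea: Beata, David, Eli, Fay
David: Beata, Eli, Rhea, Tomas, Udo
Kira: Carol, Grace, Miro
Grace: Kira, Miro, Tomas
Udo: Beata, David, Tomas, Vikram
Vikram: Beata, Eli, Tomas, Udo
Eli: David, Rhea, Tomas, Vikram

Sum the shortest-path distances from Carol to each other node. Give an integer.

37

Distances from Carol: Beata:4, David:4, Eli:4, Fay:4, Grace:2, Kira:1, Miro:2, Rhea:5, Tomas:3, Udo:4, Vikram:4.
Sum = 4 + 4 + 4 + 4 + 2 + 1 + 2 + 5 + 3 + 4 + 4 = 37.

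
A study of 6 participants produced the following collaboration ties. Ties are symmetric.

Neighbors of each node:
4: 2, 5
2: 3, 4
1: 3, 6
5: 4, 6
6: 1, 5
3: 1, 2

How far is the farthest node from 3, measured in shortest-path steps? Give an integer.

3

Distances from 3: 1:1, 2:1, 4:2, 5:3, 6:2.
The largest is 3 (to 5), so the eccentricity of 3 is 3.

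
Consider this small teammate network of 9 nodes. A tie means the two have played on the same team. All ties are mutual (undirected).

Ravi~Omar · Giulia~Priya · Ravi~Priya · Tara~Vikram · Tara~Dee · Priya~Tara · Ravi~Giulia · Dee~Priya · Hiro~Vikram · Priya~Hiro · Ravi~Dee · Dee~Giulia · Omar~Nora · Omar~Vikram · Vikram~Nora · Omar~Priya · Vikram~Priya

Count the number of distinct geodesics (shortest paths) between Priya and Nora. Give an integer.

The shortest distance is 2. The length-2 paths are: Priya–Omar–Nora; Priya–Vikram–Nora.
That gives 2 distinct shortest paths.

2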